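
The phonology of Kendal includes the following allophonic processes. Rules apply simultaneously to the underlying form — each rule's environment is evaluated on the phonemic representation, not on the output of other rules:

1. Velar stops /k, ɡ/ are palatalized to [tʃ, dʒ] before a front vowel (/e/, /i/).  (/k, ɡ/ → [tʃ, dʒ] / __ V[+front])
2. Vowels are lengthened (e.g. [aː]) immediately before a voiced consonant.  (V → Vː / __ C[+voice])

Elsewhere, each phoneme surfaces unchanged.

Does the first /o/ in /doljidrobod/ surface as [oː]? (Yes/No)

Yes

/o/ — between /d/ and /l/, before a voiced consonant — surfaces as [oː] (rule 2).
The actual realization is [oː], which matches [oː].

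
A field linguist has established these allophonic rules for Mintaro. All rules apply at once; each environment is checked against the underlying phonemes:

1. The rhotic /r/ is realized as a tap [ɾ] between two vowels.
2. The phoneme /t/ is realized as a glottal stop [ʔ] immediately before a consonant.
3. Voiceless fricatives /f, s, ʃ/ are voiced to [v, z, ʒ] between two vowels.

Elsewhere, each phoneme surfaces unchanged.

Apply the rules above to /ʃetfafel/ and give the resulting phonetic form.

/ʃ/ (word-initial) is in the target of rule 3 but the environment (between two vowels) is not met → [ʃ].
/e/ (between /ʃ/ and /t/): no rule targets it → [e].
/t/ (between /e/ and /f/) occurs immediately before a consonant → [ʔ] by rule 2.
/f/ (between /t/ and /a/): rule 3 targets it, but not between two vowels → unchanged [f].
/a/ (between /f/ and /f/): no rule targets it → [a].
/f/ (between /a/ and /e/): between two vowels, so rule 3 applies → [v].
/e/ stays [e].
/l/ (word-final) is unaffected → [l].

[ʃeʔfavel]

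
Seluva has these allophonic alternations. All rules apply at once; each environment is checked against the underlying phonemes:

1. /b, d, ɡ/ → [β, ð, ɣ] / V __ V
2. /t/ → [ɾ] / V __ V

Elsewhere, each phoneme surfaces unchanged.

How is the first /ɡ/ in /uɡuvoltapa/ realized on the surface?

[ɣ]

/ɡ/ — between /u/ and /u/, between two vowels — surfaces as [ɣ] (rule 1).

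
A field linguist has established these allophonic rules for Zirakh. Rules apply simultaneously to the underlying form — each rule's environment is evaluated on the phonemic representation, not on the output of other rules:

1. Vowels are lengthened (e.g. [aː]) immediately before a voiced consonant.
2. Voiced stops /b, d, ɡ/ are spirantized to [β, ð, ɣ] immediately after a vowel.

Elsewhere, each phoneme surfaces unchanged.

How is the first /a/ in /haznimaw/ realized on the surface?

[aː]

Rule 1 applies to /a/ (between /h/ and /z/: before a voiced consonant) → [aː].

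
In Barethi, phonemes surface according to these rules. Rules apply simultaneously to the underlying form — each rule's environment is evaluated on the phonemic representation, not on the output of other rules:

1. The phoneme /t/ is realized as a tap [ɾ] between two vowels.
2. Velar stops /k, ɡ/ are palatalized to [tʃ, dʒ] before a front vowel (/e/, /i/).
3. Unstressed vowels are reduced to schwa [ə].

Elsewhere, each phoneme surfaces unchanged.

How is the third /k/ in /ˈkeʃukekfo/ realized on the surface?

[k]

/k/ — between /e/ and /f/; rule 2 does not apply here → [k].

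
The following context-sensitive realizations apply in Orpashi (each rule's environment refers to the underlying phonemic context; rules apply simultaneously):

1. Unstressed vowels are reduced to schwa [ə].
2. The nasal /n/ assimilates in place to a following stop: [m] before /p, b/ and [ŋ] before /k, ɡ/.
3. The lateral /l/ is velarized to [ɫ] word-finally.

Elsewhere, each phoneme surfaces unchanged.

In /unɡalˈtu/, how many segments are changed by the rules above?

3

Segments that undergo a rule: /u/ → [ə] (rule 1); /n/ → [ŋ] (rule 2); /a/ → [ə] (rule 1).
All other segments surface unchanged.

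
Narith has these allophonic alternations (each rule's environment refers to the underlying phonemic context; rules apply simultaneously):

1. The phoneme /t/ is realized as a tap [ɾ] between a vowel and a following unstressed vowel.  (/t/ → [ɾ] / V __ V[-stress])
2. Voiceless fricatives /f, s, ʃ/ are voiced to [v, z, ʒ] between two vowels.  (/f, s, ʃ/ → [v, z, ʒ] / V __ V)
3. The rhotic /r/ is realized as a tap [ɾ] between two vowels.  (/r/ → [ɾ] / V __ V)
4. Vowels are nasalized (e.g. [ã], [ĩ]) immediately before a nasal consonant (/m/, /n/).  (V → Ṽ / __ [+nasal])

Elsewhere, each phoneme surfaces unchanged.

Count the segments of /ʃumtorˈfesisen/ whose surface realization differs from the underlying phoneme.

4

Segments that undergo a rule: /u/ → [ũ] (rule 4); /s/ → [z] (rule 2); /s/ → [z] (rule 2); /e/ → [ẽ] (rule 4).
All other segments surface unchanged.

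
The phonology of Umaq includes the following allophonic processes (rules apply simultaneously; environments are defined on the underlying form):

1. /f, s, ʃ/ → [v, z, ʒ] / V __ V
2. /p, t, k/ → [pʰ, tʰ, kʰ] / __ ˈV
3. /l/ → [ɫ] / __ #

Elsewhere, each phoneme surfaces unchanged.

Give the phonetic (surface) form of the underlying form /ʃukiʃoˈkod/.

[ʃukiʒoˈkʰod]

/ʃ/ (word-initial): rule 1 targets it, but not between two vowels → unchanged [ʃ].
/k/ (between /u/ and /i/) fails the environment for rule 2, so it stays [k].
/ʃ/ (between /i/ and /o/): between two vowels, so rule 1 applies → [ʒ].
/k/ meets the environment for rule 2 (immediately before a stressed vowel) → [kʰ].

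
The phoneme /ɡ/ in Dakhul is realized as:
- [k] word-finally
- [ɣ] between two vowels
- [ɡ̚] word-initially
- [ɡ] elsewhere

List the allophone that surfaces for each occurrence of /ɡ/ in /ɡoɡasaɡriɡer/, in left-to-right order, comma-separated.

[ɡ̚], [ɣ], [ɡ], [ɣ]

Occurrence 1 (position 1): word-initially → [ɡ̚].
Occurrence 2 (position 3): between two vowels → [ɣ].
Occurrence 3 (position 7): no conditioning environment matches → elsewhere allophone [ɡ].
Occurrence 4 (position 10): between two vowels → [ɣ].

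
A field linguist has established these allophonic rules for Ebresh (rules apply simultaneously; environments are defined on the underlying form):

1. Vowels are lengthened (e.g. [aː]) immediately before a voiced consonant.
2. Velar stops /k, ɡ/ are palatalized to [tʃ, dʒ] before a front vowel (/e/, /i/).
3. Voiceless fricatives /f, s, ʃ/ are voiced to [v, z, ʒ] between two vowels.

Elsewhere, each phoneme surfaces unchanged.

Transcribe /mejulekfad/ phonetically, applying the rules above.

/m/ stays [m].
/e/ — between /m/ and /j/, before a voiced consonant — surfaces as [eː] (rule 1).
/j/ (between /e/ and /u/): no rule targets it → [j].
/u/ (between /j/ and /l/): before a voiced consonant, so rule 1 applies → [uː].
/l/ — not in any rule's target class → [l].
/e/ (between /l/ and /k/) fails the environment for rule 1, so it stays [e].
/k/ — between /e/ and /f/; rule 2 does not apply here → [k].
/f/ — between /k/ and /a/; rule 3 does not apply here → [f].
/a/ — between /f/ and /d/, before a voiced consonant — surfaces as [aː] (rule 1).
/d/ (word-final) is unaffected → [d].

[meːjuːlekfaːd]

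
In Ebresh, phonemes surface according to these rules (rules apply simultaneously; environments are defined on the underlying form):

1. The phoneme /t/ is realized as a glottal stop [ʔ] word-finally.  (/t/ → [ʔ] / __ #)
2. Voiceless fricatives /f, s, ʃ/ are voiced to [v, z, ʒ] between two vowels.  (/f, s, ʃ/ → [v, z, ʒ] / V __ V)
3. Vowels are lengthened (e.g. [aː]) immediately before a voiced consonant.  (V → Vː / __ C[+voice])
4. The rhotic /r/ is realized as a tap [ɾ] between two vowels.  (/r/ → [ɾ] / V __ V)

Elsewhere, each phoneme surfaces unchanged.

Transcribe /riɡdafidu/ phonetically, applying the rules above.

/r/ (word-initial): rule 4 targets it, but not between two vowels → unchanged [r].
/i/ — between /r/ and /ɡ/, before a voiced consonant — surfaces as [iː] (rule 3).
/ɡ/ — not in any rule's target class → [ɡ].
/d/ (between /ɡ/ and /a/): no rule targets it → [d].
/a/ — between /d/ and /f/; rule 3 does not apply here → [a].
/f/ (between /a/ and /i/): between two vowels, so rule 2 applies → [v].
/i/ — between /f/ and /d/, before a voiced consonant — surfaces as [iː] (rule 3).
/d/ (between /i/ and /u/): no rule targets it → [d].
/u/ (word-final): rule 3 targets it, but not before a voiced consonant → unchanged [u].

[riːɡdaviːdu]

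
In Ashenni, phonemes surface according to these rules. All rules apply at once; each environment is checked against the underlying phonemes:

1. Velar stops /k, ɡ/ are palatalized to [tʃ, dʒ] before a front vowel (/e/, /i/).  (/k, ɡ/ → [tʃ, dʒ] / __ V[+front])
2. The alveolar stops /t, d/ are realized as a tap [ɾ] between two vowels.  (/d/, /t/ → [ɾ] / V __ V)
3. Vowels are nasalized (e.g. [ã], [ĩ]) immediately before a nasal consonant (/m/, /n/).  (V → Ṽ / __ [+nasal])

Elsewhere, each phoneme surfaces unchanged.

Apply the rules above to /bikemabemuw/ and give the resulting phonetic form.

[bitʃẽmabẽmuw]

/i/ (between /b/ and /k/): rule 3 targets it, but not before a nasal consonant → unchanged [i].
Rule 1 applies to /k/ (between /i/ and /e/: before a front vowel) → [tʃ].
/e/ — between /k/ and /m/, before a nasal consonant — surfaces as [ẽ] (rule 3).
/a/ (between /m/ and /b/) fails the environment for rule 3, so it stays [a].
/e/ (between /b/ and /m/) occurs before a nasal consonant → [ẽ] by rule 3.
/u/ (between /m/ and /w/) is in the target of rule 3 but the environment (before a nasal consonant) is not met → [u].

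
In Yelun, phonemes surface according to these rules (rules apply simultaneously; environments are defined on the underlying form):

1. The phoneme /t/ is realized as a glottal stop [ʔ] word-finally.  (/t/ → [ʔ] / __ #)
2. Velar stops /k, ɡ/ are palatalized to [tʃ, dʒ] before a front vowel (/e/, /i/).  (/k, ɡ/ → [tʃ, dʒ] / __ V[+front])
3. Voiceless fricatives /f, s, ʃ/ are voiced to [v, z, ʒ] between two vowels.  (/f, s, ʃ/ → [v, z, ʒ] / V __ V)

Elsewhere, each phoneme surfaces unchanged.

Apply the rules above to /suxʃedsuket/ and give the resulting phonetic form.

/s/ (word-initial) fails the environment for rule 3, so it stays [s].
/u/ stays [u].
/x/ (between /u/ and /ʃ/) is unaffected → [x].
/ʃ/ (between /x/ and /e/) fails the environment for rule 3, so it stays [ʃ].
/e/ stays [e].
/d/ stays [d].
/s/ (between /d/ and /u/) is in the target of rule 3 but the environment (between two vowels) is not met → [s].
/u/ stays [u].
/k/ (between /u/ and /e/): before a front vowel, so rule 2 applies → [tʃ].
/e/ (between /k/ and /t/): no rule targets it → [e].
/t/ — word-final, word-finally — surfaces as [ʔ] (rule 1).

[suxʃedsutʃeʔ]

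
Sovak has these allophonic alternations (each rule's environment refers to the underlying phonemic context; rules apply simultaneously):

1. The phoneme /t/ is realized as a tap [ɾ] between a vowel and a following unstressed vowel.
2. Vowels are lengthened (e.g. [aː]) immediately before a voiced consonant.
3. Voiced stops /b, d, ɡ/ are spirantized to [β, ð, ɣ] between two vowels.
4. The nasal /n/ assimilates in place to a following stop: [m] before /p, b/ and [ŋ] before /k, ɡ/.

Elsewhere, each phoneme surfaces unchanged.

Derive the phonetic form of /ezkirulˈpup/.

[eːzkiːruːlˈpup]

/e/ meets the environment for rule 2 (before a voiced consonant) → [eː].
/z/ (between /e/ and /k/) is unaffected → [z].
/k/ — not in any rule's target class → [k].
/i/ — between /k/ and /r/, before a voiced consonant — surfaces as [iː] (rule 2).
/r/ (between /i/ and /u/) is unaffected → [r].
/u/ — between /r/ and /l/, before a voiced consonant — surfaces as [uː] (rule 2).
/l/ (between /u/ and /p/): no rule targets it → [l].
/p/ — not in any rule's target class → [p].
/u/ (between /p/ and /p/) is in the target of rule 2 but the environment (before a voiced consonant) is not met → [u].
/p/ (word-final): no rule targets it → [p].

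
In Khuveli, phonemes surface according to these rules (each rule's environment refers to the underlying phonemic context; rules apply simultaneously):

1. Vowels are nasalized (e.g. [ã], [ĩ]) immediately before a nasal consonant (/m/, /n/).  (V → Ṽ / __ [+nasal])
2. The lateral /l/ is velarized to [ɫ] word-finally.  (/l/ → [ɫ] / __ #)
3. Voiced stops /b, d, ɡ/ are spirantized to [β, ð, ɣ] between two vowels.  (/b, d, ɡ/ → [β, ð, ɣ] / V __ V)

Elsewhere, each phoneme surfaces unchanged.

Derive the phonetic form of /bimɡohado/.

[bĩmɡohaðo]

/b/ (word-initial) fails the environment for rule 3, so it stays [b].
/i/ (between /b/ and /m/): before a nasal consonant, so rule 1 applies → [ĩ].
/ɡ/ (between /m/ and /o/): rule 3 targets it, but not between two vowels → unchanged [ɡ].
/o/ — between /ɡ/ and /h/; rule 1 does not apply here → [o].
/a/ (between /h/ and /d/) fails the environment for rule 1, so it stays [a].
/d/ (between /a/ and /o/): between two vowels, so rule 3 applies → [ð].
/o/ (word-final) fails the environment for rule 1, so it stays [o].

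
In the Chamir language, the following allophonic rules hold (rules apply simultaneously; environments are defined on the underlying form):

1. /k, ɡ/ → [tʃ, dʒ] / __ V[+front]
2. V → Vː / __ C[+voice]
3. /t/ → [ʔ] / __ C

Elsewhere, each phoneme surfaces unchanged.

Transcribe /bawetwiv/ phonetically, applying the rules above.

[baːweʔwiːv]

/b/ stays [b].
/a/ meets the environment for rule 2 (before a voiced consonant) → [aː].
/w/ stays [w].
/e/ — between /w/ and /t/; rule 2 does not apply here → [e].
Rule 3 applies to /t/ (between /e/ and /w/: immediately before a consonant) → [ʔ].
/w/ (between /t/ and /i/) is unaffected → [w].
Rule 2 applies to /i/ (between /w/ and /v/: before a voiced consonant) → [iː].
/v/ stays [v].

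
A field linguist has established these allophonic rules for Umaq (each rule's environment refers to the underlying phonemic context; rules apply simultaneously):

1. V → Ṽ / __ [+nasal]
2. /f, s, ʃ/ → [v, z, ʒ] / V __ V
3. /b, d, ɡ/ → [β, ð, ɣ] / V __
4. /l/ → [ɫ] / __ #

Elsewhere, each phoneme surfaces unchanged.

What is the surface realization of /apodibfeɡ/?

[apoðiβfeɣ]

/a/ (word-initial) fails the environment for rule 1, so it stays [a].
/p/ — not in any rule's target class → [p].
/o/ (between /p/ and /d/) fails the environment for rule 1, so it stays [o].
/d/ meets the environment for rule 3 (immediately after a vowel) → [ð].
/i/ (between /d/ and /b/) fails the environment for rule 1, so it stays [i].
/b/ (between /i/ and /f/) occurs immediately after a vowel → [β] by rule 3.
/f/ (between /b/ and /e/): rule 2 targets it, but not between two vowels → unchanged [f].
/e/ (between /f/ and /ɡ/): rule 1 targets it, but not before a nasal consonant → unchanged [e].
/ɡ/ (word-final) occurs immediately after a vowel → [ɣ] by rule 3.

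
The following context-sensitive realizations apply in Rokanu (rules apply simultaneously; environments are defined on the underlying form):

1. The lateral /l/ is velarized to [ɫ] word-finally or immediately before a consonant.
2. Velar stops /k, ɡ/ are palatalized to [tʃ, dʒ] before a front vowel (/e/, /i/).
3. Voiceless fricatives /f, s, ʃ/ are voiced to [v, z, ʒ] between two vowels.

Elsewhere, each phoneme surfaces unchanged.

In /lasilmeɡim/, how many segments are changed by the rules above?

Segments that undergo a rule: /s/ → [z] (rule 3); /l/ → [ɫ] (rule 1); /ɡ/ → [dʒ] (rule 2).
All other segments surface unchanged.

3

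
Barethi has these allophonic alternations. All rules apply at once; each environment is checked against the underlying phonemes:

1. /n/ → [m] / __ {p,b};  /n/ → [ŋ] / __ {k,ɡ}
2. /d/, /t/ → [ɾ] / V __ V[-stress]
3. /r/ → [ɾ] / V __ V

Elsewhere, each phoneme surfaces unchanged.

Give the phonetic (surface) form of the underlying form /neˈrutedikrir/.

[neˈɾuɾeɾikrir]

/n/ (word-initial) fails the environment for rule 1, so it stays [n].
/r/ (between /e/ and /u/) occurs between two vowels → [ɾ] by rule 3.
/t/ meets the environment for rule 2 (between a vowel and a following unstressed vowel) → [ɾ].
/d/ — between /e/ and /i/, between a vowel and a following unstressed vowel — surfaces as [ɾ] (rule 2).
/r/ (between /k/ and /i/) fails the environment for rule 3, so it stays [r].
/r/ (word-final) is in the target of rule 3 but the environment (between two vowels) is not met → [r].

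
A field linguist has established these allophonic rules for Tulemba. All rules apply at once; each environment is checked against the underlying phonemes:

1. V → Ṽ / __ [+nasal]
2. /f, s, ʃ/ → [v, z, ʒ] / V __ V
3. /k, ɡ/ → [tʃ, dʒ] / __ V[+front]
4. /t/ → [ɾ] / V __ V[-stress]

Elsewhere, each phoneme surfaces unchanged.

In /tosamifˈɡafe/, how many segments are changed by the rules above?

Segments that undergo a rule: /s/ → [z] (rule 2); /a/ → [ã] (rule 1); /f/ → [v] (rule 2).
All other segments surface unchanged.

3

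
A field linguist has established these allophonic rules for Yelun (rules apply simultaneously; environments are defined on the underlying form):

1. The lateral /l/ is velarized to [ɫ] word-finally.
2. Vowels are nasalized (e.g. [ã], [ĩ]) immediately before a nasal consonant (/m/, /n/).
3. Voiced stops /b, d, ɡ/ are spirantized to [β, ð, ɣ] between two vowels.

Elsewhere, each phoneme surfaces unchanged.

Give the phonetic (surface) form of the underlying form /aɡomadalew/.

[aɣõmaðalew]

/a/ (word-initial): rule 2 targets it, but not before a nasal consonant → unchanged [a].
/ɡ/ (between /a/ and /o/): between two vowels, so rule 3 applies → [ɣ].
/o/ — between /ɡ/ and /m/, before a nasal consonant — surfaces as [õ] (rule 2).
/m/ — not in any rule's target class → [m].
/a/ (between /m/ and /d/): rule 2 targets it, but not before a nasal consonant → unchanged [a].
/d/ — between /a/ and /a/, between two vowels — surfaces as [ð] (rule 3).
/a/ (between /d/ and /l/) is in the target of rule 2 but the environment (before a nasal consonant) is not met → [a].
/l/ (between /a/ and /e/) is in the target of rule 1 but the environment (word-finally) is not met → [l].
/e/ — between /l/ and /w/; rule 2 does not apply here → [e].
/w/ stays [w].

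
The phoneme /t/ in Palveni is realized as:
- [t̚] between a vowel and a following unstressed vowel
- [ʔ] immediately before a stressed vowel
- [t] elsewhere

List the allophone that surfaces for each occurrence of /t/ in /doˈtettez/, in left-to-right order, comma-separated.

[ʔ], [t], [t]

Occurrence 1 (position 3): immediately before a stressed vowel → [ʔ].
Occurrence 2 (position 5): no conditioning environment matches → elsewhere allophone [t].
Occurrence 3 (position 6): no conditioning environment matches → elsewhere allophone [t].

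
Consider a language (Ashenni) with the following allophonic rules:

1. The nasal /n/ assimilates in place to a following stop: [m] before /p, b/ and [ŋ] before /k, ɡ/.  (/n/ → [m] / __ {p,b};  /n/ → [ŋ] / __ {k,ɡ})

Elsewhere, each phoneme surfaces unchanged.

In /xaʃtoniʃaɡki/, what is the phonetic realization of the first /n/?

/n/ — between /o/ and /i/; rule 1 does not apply here → [n].

[n]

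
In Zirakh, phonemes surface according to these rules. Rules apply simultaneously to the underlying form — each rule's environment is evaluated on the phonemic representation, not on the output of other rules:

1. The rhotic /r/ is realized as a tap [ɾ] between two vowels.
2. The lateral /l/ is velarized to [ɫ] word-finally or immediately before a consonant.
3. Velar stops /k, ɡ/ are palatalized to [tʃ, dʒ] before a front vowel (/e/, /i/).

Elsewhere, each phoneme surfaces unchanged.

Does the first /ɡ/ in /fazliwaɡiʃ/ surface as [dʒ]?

/ɡ/ (between /a/ and /i/) occurs before a front vowel → [dʒ] by rule 3.
The actual realization is [dʒ], which matches [dʒ].

Yes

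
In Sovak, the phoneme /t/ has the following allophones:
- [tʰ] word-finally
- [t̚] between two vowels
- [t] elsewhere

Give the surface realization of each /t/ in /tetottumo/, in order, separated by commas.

[t], [t̚], [t], [t]

Occurrence 1 (position 1): no conditioning environment matches → elsewhere allophone [t].
Occurrence 2 (position 3): between two vowels → [t̚].
Occurrence 3 (position 5): no conditioning environment matches → elsewhere allophone [t].
Occurrence 4 (position 6): no conditioning environment matches → elsewhere allophone [t].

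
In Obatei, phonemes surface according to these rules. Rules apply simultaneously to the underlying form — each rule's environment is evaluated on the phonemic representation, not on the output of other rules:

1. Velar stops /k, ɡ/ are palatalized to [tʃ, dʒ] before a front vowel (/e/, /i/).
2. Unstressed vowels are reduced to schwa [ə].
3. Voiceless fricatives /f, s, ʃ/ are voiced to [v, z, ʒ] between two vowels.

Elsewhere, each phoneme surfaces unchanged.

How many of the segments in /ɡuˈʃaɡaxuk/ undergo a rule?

4

Segments that undergo a rule: /u/ → [ə] (rule 2); /ʃ/ → [ʒ] (rule 3); /a/ → [ə] (rule 2); /u/ → [ə] (rule 2).
All other segments surface unchanged.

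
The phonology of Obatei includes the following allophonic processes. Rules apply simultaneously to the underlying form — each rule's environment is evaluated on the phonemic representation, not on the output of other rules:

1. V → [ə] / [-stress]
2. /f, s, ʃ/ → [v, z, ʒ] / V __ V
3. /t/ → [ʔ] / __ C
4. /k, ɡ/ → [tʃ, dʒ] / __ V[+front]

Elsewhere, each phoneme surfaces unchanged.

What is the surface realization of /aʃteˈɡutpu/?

/a/ — word-initial, in an unstressed syllable — surfaces as [ə] (rule 1).
/ʃ/ (between /a/ and /t/) is in the target of rule 2 but the environment (between two vowels) is not met → [ʃ].
/t/ — between /ʃ/ and /e/; rule 3 does not apply here → [t].
/e/ — between /t/ and /ɡ/, in an unstressed syllable — surfaces as [ə] (rule 1).
/ɡ/ (between /e/ and /u/): rule 4 targets it, but not before a front vowel → unchanged [ɡ].
/u/ (between /ɡ/ and /t/): rule 1 targets it, but not in an unstressed syllable → unchanged [u].
Rule 3 applies to /t/ (between /u/ and /p/: immediately before a consonant) → [ʔ].
/p/ (between /t/ and /u/): no rule targets it → [p].
/u/ (word-final) occurs in an unstressed syllable → [ə] by rule 1.

[əʃtəˈɡuʔpə]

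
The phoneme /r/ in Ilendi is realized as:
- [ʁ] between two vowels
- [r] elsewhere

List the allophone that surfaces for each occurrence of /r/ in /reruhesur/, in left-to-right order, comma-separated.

[r], [ʁ], [r]

Occurrence 1 (position 1): no conditioning environment matches → elsewhere allophone [r].
Occurrence 2 (position 3): between two vowels → [ʁ].
Occurrence 3 (position 9): no conditioning environment matches → elsewhere allophone [r].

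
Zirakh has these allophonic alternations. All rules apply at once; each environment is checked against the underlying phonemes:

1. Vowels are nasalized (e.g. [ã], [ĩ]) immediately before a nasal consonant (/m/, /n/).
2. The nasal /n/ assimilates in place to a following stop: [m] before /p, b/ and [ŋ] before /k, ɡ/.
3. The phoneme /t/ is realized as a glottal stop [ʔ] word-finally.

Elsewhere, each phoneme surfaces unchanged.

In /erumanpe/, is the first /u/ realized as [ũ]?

Yes

/u/ meets the environment for rule 1 (before a nasal consonant) → [ũ].
The actual realization is [ũ], which matches [ũ].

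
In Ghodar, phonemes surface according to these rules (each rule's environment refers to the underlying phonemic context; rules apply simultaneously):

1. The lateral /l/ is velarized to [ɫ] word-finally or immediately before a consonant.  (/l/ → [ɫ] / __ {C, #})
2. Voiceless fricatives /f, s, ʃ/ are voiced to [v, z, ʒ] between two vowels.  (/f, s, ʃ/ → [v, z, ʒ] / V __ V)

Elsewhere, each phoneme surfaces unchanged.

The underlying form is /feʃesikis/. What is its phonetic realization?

/f/ (word-initial) fails the environment for rule 2, so it stays [f].
/e/ (between /f/ and /ʃ/) is unaffected → [e].
/ʃ/ meets the environment for rule 2 (between two vowels) → [ʒ].
/e/ stays [e].
/s/ — between /e/ and /i/, between two vowels — surfaces as [z] (rule 2).
/i/ (between /s/ and /k/): no rule targets it → [i].
/k/ (between /i/ and /i/) is unaffected → [k].
/i/ stays [i].
/s/ (word-final): rule 2 targets it, but not between two vowels → unchanged [s].

[feʒezikis]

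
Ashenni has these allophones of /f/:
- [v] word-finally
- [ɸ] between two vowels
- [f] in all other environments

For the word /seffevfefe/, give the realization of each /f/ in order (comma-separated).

[f], [f], [f], [ɸ]

Occurrence 1 (position 3): no conditioning environment matches → elsewhere allophone [f].
Occurrence 2 (position 4): no conditioning environment matches → elsewhere allophone [f].
Occurrence 3 (position 7): no conditioning environment matches → elsewhere allophone [f].
Occurrence 4 (position 9): between two vowels → [ɸ].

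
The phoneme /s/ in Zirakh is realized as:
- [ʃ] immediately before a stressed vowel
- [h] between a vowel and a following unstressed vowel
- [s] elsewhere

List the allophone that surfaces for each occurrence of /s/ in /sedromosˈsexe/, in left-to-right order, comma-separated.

Occurrence 1 (position 1): no conditioning environment matches → elsewhere allophone [s].
Occurrence 2 (position 8): no conditioning environment matches → elsewhere allophone [s].
Occurrence 3 (position 9): immediately before a stressed vowel → [ʃ].

[s], [s], [ʃ]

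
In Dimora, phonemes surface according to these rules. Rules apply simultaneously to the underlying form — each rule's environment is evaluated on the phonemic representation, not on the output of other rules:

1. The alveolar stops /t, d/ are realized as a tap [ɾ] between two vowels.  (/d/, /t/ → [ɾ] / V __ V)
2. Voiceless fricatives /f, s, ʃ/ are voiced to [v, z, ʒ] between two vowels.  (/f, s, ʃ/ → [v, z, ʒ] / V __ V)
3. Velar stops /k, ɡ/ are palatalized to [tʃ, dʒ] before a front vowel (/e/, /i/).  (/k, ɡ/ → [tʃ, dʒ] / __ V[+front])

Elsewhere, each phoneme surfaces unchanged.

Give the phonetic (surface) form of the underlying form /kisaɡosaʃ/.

[tʃizaɡozaʃ]

/k/ (word-initial) occurs before a front vowel → [tʃ] by rule 3.
/i/ (between /k/ and /s/) is unaffected → [i].
Rule 2 applies to /s/ (between /i/ and /a/: between two vowels) → [z].
/a/ stays [a].
/ɡ/ (between /a/ and /o/): rule 3 targets it, but not before a front vowel → unchanged [ɡ].
/o/ — not in any rule's target class → [o].
/s/ (between /o/ and /a/): between two vowels, so rule 2 applies → [z].
/a/ — not in any rule's target class → [a].
/ʃ/ (word-final): rule 2 targets it, but not between two vowels → unchanged [ʃ].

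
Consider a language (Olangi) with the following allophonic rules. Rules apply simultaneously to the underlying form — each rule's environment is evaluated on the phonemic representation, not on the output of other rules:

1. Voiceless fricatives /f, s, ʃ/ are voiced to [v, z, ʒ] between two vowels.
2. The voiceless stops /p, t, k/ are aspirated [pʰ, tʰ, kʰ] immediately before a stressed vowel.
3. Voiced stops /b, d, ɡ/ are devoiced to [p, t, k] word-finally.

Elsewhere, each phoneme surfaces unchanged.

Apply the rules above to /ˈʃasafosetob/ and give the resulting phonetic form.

[ˈʃazavozetop]

/ʃ/ (word-initial) is in the target of rule 1 but the environment (between two vowels) is not met → [ʃ].
/a/ stays [a].
Rule 1 applies to /s/ (between /a/ and /a/: between two vowels) → [z].
/a/ — not in any rule's target class → [a].
/f/ (between /a/ and /o/) occurs between two vowels → [v] by rule 1.
/o/ stays [o].
/s/ (between /o/ and /e/): between two vowels, so rule 1 applies → [z].
/e/ (between /s/ and /t/) is unaffected → [e].
/t/ (between /e/ and /o/) is in the target of rule 2 but the environment (immediately before a stressed vowel) is not met → [t].
/o/ (between /t/ and /b/) is unaffected → [o].
/b/ (word-final) occurs word-finally → [p] by rule 3.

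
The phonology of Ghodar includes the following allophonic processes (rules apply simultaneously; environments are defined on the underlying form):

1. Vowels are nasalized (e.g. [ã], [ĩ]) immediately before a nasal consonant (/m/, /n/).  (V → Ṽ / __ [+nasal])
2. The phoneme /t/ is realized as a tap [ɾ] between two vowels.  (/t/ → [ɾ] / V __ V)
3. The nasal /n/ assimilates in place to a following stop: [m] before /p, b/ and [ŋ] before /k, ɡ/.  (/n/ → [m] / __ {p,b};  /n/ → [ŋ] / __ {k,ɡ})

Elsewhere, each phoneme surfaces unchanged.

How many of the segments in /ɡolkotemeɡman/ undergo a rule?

Segments that undergo a rule: /t/ → [ɾ] (rule 2); /e/ → [ẽ] (rule 1); /a/ → [ã] (rule 1).
All other segments surface unchanged.

3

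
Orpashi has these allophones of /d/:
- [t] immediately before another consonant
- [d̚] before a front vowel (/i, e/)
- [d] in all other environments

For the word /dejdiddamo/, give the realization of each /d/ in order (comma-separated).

Occurrence 1 (position 1): before a front vowel (/i, e/) → [d̚].
Occurrence 2 (position 4): before a front vowel (/i, e/) → [d̚].
Occurrence 3 (position 6): immediately before another consonant → [t].
Occurrence 4 (position 7): no conditioning environment matches → elsewhere allophone [d].

[d̚], [d̚], [t], [d]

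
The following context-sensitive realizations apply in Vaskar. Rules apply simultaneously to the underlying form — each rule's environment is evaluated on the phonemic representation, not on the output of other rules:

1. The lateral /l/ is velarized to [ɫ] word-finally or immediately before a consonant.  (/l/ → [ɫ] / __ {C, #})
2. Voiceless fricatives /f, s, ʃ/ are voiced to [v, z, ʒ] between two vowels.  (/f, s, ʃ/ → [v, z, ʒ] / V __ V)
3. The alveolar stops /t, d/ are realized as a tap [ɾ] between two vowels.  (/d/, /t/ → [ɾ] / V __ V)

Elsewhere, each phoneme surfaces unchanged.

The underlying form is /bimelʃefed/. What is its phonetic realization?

/l/ meets the environment for rule 1 (word-finally or immediately before a consonant) → [ɫ].
/ʃ/ (between /l/ and /e/): rule 2 targets it, but not between two vowels → unchanged [ʃ].
/f/ (between /e/ and /e/) occurs between two vowels → [v] by rule 2.
/d/ (word-final): rule 3 targets it, but not between two vowels → unchanged [d].

[bimeɫʃeved]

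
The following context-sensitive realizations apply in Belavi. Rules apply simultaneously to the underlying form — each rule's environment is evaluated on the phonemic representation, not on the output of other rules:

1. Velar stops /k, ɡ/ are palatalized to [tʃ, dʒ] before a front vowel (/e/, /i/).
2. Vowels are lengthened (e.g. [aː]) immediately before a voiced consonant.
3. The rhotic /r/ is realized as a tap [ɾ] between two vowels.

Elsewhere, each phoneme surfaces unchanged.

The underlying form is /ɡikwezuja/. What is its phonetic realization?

/ɡ/ (word-initial) occurs before a front vowel → [dʒ] by rule 1.
/i/ (between /ɡ/ and /k/) is in the target of rule 2 but the environment (before a voiced consonant) is not met → [i].
/k/ (between /i/ and /w/) is in the target of rule 1 but the environment (before a front vowel) is not met → [k].
/w/ (between /k/ and /e/): no rule targets it → [w].
/e/ (between /w/ and /z/) occurs before a voiced consonant → [eː] by rule 2.
/z/ (between /e/ and /u/): no rule targets it → [z].
/u/ (between /z/ and /j/): before a voiced consonant, so rule 2 applies → [uː].
/j/ (between /u/ and /a/): no rule targets it → [j].
/a/ (word-final) is in the target of rule 2 but the environment (before a voiced consonant) is not met → [a].

[dʒikweːzuːja]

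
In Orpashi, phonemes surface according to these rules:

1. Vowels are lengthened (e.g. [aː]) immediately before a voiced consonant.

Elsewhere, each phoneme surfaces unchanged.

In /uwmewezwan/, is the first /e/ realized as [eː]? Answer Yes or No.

/e/ — between /m/ and /w/, before a voiced consonant — surfaces as [eː] (rule 1).
The actual realization is [eː], which matches [eː].

Yes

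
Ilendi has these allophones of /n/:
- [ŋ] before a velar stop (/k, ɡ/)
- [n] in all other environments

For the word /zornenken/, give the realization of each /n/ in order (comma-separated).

[n], [ŋ], [n]

Occurrence 1 (position 4): no conditioning environment matches → elsewhere allophone [n].
Occurrence 2 (position 6): before a velar stop → [ŋ].
Occurrence 3 (position 9): no conditioning environment matches → elsewhere allophone [n].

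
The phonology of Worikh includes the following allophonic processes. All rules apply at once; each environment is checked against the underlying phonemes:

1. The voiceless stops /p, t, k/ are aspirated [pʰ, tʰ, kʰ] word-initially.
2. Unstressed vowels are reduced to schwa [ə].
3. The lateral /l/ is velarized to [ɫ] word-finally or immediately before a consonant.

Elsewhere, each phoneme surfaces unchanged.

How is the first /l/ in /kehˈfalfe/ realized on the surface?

/l/ (between /a/ and /f/) occurs word-finally or immediately before a consonant → [ɫ] by rule 3.

[ɫ]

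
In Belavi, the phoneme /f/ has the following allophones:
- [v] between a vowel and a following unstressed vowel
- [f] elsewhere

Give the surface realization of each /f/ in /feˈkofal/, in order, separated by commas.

Occurrence 1 (position 1): no conditioning environment matches → elsewhere allophone [f].
Occurrence 2 (position 5): between a vowel and a following unstressed vowel → [v].

[f], [v]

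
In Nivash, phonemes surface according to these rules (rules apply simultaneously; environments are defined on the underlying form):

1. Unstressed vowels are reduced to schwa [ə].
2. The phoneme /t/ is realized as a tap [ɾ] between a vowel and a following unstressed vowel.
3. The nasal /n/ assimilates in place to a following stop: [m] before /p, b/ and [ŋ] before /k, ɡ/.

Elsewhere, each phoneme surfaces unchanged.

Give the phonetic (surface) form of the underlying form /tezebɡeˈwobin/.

/t/ (word-initial) fails the environment for rule 2, so it stays [t].
/e/ — between /t/ and /z/, in an unstressed syllable — surfaces as [ə] (rule 1).
/z/ — not in any rule's target class → [z].
/e/ — between /z/ and /b/, in an unstressed syllable — surfaces as [ə] (rule 1).
/b/ stays [b].
/ɡ/ (between /b/ and /e/): no rule targets it → [ɡ].
Rule 1 applies to /e/ (between /ɡ/ and /w/: in an unstressed syllable) → [ə].
/w/ (between /e/ and /o/): no rule targets it → [w].
/o/ — between /w/ and /b/; rule 1 does not apply here → [o].
/b/ (between /o/ and /i/): no rule targets it → [b].
/i/ (between /b/ and /n/): in an unstressed syllable, so rule 1 applies → [ə].
/n/ (word-final) is in the target of rule 3 but the environment (before a labial or velar stop) is not met → [n].

[təzəbɡəˈwobən]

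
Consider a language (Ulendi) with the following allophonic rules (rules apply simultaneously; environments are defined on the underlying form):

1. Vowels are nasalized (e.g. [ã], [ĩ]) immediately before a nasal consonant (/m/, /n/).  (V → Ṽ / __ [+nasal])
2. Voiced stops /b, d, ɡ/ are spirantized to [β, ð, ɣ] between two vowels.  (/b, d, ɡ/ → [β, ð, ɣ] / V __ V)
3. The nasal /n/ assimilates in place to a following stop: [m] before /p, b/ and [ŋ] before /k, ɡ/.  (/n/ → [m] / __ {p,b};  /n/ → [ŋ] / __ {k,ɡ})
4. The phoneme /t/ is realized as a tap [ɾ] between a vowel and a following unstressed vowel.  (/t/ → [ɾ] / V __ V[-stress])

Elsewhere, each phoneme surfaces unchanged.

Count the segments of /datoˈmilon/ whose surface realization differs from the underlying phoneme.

3

Segments that undergo a rule: /t/ → [ɾ] (rule 4); /o/ → [õ] (rule 1); /o/ → [õ] (rule 1).
All other segments surface unchanged.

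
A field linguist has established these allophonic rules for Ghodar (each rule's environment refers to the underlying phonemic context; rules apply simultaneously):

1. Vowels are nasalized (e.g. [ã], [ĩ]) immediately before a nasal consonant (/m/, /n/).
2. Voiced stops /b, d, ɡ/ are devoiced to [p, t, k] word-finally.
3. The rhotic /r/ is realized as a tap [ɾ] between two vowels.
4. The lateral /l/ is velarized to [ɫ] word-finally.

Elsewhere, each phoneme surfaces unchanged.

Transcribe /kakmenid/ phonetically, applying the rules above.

[kakmẽnit]

/k/ (word-initial) is unaffected → [k].
/a/ (between /k/ and /k/) fails the environment for rule 1, so it stays [a].
/k/ (between /a/ and /m/): no rule targets it → [k].
/m/ stays [m].
/e/ — between /m/ and /n/, before a nasal consonant — surfaces as [ẽ] (rule 1).
/n/ — not in any rule's target class → [n].
/i/ (between /n/ and /d/) fails the environment for rule 1, so it stays [i].
Rule 2 applies to /d/ (word-final: word-finally) → [t].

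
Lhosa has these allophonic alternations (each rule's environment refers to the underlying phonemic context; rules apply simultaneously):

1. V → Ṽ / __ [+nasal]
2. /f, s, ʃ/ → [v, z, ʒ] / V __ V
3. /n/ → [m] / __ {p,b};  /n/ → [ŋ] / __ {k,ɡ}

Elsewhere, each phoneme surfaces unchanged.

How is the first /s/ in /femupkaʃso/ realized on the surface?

[s]

/s/ (between /ʃ/ and /o/): rule 2 targets it, but not between two vowels → unchanged [s].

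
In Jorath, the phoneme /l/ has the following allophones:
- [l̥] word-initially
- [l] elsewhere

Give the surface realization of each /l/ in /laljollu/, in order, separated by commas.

[l̥], [l], [l], [l]

Occurrence 1 (position 1): word-initially → [l̥].
Occurrence 2 (position 3): no conditioning environment matches → elsewhere allophone [l].
Occurrence 3 (position 6): no conditioning environment matches → elsewhere allophone [l].
Occurrence 4 (position 7): no conditioning environment matches → elsewhere allophone [l].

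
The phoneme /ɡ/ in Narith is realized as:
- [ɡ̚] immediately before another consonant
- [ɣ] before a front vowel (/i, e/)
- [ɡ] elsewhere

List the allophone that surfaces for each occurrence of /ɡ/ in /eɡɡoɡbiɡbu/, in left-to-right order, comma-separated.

Occurrence 1 (position 2): immediately before another consonant → [ɡ̚].
Occurrence 2 (position 3): no conditioning environment matches → elsewhere allophone [ɡ].
Occurrence 3 (position 5): immediately before another consonant → [ɡ̚].
Occurrence 4 (position 8): immediately before another consonant → [ɡ̚].

[ɡ̚], [ɡ], [ɡ̚], [ɡ̚]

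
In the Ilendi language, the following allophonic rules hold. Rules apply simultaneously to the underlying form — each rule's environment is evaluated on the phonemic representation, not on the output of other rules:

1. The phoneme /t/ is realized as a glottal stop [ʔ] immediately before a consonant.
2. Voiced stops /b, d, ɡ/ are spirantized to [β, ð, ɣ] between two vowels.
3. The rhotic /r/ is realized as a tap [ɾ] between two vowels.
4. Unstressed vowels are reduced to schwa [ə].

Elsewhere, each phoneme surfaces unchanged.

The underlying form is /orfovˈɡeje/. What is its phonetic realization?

[ərfəvˈɡejə]

/o/ (word-initial): in an unstressed syllable, so rule 4 applies → [ə].
/r/ (between /o/ and /f/): rule 3 targets it, but not between two vowels → unchanged [r].
/f/ (between /r/ and /o/) is unaffected → [f].
/o/ meets the environment for rule 4 (in an unstressed syllable) → [ə].
/v/ (between /o/ and /ɡ/) is unaffected → [v].
/ɡ/ (between /v/ and /e/): rule 2 targets it, but not between two vowels → unchanged [ɡ].
/e/ (between /ɡ/ and /j/) is in the target of rule 4 but the environment (in an unstressed syllable) is not met → [e].
/j/ — not in any rule's target class → [j].
/e/ meets the environment for rule 4 (in an unstressed syllable) → [ə].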